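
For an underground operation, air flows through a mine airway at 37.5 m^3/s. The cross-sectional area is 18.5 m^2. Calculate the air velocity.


Velocity = flow rate / cross-sectional area
= 37.5 / 18.5
= 2.027 m/s

2.027 m/s


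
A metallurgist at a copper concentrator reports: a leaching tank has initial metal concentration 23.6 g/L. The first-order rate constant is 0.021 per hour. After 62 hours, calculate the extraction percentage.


Compute the exponent:
-k * t = -0.021 * 62 = -1.302
Remaining concentration:
C = 23.6 * exp(-1.302)
= 23.6 * 0.2719872741
= 6.41889967 g/L
Extracted = 23.6 - 6.41889967 = 17.18110033 g/L
Extraction % = 17.18110033 / 23.6 * 100
= 72.8013%

72.8013%


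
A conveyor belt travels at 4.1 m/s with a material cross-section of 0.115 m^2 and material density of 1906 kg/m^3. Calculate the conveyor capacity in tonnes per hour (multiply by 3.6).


Volumetric flow = speed * area
= 4.1 * 0.115 = 0.4715 m^3/s
Mass flow = volumetric * density
= 0.4715 * 1906 = 898.679 kg/s
Convert to t/h: multiply by 3.6
Capacity = 898.679 * 3.6
= 3235.2444 t/h

3235.2444 t/h


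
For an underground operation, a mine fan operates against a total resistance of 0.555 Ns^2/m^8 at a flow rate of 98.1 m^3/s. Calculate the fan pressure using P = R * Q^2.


5341.1036 Pa

Compute Q^2:
Q^2 = 98.1^2 = 9623.61
Compute pressure:
P = R * Q^2 = 0.555 * 9623.61
= 5341.1036 Pa


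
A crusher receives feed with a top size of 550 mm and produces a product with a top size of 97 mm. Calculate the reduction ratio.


Reduction ratio = feed size / product size
= 550 / 97
= 5.6701

5.6701


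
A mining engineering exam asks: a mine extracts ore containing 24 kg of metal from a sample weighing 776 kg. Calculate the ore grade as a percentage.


Ore grade = (metal mass / ore mass) * 100
= (24 / 776) * 100
= 0.03092783505 * 100
= 3.0928%

3.0928%


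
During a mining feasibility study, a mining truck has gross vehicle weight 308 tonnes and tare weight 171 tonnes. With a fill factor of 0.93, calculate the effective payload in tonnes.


127.41 tonnes

Maximum payload = gross - tare
= 308 - 171 = 137 tonnes
Effective payload = max payload * fill factor
= 137 * 0.93
= 127.41 tonnes


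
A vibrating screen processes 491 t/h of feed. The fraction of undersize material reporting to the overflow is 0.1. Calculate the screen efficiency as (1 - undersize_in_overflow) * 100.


Screen efficiency = (1 - fraction of undersize in overflow) * 100
= (1 - 0.1) * 100
= 0.9 * 100
= 90.0%

90.0%


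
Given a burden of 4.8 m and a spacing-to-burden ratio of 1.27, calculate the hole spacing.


Spacing = burden * ratio
= 4.8 * 1.27
= 6.096 m

6.096 m


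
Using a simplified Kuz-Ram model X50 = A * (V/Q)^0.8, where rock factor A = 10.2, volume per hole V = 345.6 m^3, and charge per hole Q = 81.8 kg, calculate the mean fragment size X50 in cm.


Compute V/Q:
V/Q = 345.6 / 81.8 = 4.224938875
Raise to the power 0.8:
(V/Q)^0.8 = 4.224938875^0.8 = 3.167060386
Multiply by A:
X50 = 10.2 * 3.167060386
= 32.304 cm

32.304 cm


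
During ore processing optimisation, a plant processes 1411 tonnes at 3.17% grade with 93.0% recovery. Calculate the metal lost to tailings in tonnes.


Total metal in feed:
= 1411 * 3.17 / 100 = 44.7287 tonnes
Metal recovered:
= 44.7287 * 93.0 / 100 = 41.597691 tonnes
Metal lost to tailings:
= 44.7287 - 41.597691
= 3.131 tonnes

3.131 tonnes


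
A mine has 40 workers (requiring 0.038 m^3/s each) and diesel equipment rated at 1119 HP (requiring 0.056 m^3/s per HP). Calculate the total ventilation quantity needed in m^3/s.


64.184 m^3/s

Airflow for workers:
Q_people = 40 * 0.038 = 1.52 m^3/s
Airflow for diesel equipment:
Q_diesel = 1119 * 0.056 = 62.664 m^3/s
Total ventilation:
Q_total = 1.52 + 62.664
= 64.184 m^3/s


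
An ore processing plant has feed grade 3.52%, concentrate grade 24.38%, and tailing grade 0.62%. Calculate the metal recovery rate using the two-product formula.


Using the two-product formula:
R = 100 * c * (f - t) / (f * (c - t))
Numerator = 100 * 24.38 * (3.52 - 0.62)
= 100 * 24.38 * 2.9
= 7070.2
Denominator = 3.52 * (24.38 - 0.62)
= 3.52 * 23.76
= 83.6352
R = 7070.2 / 83.6352
= 84.5362%

84.5362%


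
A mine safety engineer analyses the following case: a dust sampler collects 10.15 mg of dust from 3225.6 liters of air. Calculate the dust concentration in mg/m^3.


3.1467 mg/m^3

Convert liters to m^3: 1 m^3 = 1000 L
Concentration = mass / volume * 1000
= 10.15 / 3225.6 * 1000
= 0.003146701389 * 1000
= 3.1467 mg/m^3


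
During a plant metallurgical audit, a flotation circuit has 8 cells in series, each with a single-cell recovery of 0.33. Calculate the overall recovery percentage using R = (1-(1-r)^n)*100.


Complement of single-cell recovery:
1 - r = 1 - 0.33 = 0.67
Raise to power n:
(1 - r)^8 = 0.67^8 = 0.04060676776
Overall recovery:
R = (1 - 0.04060676776) * 100
= 95.9393%

95.9393%


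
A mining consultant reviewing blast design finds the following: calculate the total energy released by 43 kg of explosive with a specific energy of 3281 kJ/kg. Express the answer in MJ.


141.083 MJ

Energy = mass * specific_energy / 1000
= 43 * 3281 / 1000
= 141083 / 1000
= 141.083 MJ


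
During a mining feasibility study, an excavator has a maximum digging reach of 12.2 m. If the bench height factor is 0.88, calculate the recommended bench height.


Bench height = reach * factor
= 12.2 * 0.88
= 10.736 m

10.736 m


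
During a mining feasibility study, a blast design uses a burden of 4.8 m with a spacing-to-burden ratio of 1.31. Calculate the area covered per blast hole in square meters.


30.1824 m^2

First, find the spacing:
Spacing = burden * ratio = 4.8 * 1.31
= 6.288 m
Then, calculate the area:
Area = burden * spacing = 4.8 * 6.288
= 30.1824 m^2


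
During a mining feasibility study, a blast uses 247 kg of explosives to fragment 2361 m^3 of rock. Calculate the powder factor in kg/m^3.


0.1046 kg/m^3

Powder factor = explosive mass / rock volume
= 247 / 2361
= 0.1046 kg/m^3


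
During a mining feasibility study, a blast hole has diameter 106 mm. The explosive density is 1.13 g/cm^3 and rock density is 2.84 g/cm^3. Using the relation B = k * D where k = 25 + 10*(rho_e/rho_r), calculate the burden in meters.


First, compute k:
rho_e / rho_r = 1.13 / 2.84 = 0.3978873239
k = 25 + 10 * 0.3978873239 = 28.97887324
Then, compute burden:
B = k * D / 1000 = 28.97887324 * 106 / 1000
= 3071.760563 / 1000
= 3.0718 m

3.0718 m


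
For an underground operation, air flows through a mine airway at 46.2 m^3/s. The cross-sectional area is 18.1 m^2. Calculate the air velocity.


2.5525 m/s

Velocity = flow rate / cross-sectional area
= 46.2 / 18.1
= 2.5525 m/s


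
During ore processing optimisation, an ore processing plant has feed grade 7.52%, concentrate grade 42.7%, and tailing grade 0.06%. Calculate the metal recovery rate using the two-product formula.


99.3417%

Using the two-product formula:
R = 100 * c * (f - t) / (f * (c - t))
Numerator = 100 * 42.7 * (7.52 - 0.06)
= 100 * 42.7 * 7.46
= 31854.2
Denominator = 7.52 * (42.7 - 0.06)
= 7.52 * 42.64
= 320.6528
R = 31854.2 / 320.6528
= 99.3417%


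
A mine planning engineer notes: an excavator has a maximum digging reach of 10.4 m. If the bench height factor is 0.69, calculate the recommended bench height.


7.176 m

Bench height = reach * factor
= 10.4 * 0.69
= 7.176 m


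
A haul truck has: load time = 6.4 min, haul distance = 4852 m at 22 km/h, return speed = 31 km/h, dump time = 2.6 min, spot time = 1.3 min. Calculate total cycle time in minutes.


32.9237 min

Convert haul speed to m/min: 22 * 1000/60 = 366.6666667 m/min
Haul time = 4852 / 366.6666667 = 13.23272727 min
Convert return speed to m/min: 31 * 1000/60 = 516.6666667 m/min
Return time = 4852 / 516.6666667 = 9.390967742 min
Total cycle time:
= 6.4 + 13.23272727 + 2.6 + 9.390967742 + 1.3
= 32.9237 min


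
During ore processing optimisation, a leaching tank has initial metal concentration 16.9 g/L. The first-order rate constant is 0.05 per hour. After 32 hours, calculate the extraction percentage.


79.8103%

Compute the exponent:
-k * t = -0.05 * 32 = -1.6
Remaining concentration:
C = 16.9 * exp(-1.6)
= 16.9 * 0.201896518
= 3.412051154 g/L
Extracted = 16.9 - 3.412051154 = 13.48794885 g/L
Extraction % = 13.48794885 / 16.9 * 100
= 79.8103%


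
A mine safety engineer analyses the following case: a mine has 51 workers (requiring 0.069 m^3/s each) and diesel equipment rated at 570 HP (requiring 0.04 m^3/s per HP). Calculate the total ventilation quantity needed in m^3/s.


Airflow for workers:
Q_people = 51 * 0.069 = 3.519 m^3/s
Airflow for diesel equipment:
Q_diesel = 570 * 0.04 = 22.8 m^3/s
Total ventilation:
Q_total = 3.519 + 22.8
= 26.319 m^3/s

26.319 m^3/s


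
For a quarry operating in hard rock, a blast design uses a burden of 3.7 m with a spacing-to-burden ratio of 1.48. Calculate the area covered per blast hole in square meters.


First, find the spacing:
Spacing = burden * ratio = 3.7 * 1.48
= 5.476 m
Then, calculate the area:
Area = burden * spacing = 3.7 * 5.476
= 20.2612 m^2

20.2612 m^2


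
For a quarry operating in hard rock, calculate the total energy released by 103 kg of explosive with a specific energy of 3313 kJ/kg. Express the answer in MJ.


341.239 MJ

Energy = mass * specific_energy / 1000
= 103 * 3313 / 1000
= 341239 / 1000
= 341.239 MJ


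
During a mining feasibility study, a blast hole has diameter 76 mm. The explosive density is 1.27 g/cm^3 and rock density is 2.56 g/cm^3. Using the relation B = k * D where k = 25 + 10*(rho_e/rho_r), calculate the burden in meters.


2.277 m

First, compute k:
rho_e / rho_r = 1.27 / 2.56 = 0.49609375
k = 25 + 10 * 0.49609375 = 29.9609375
Then, compute burden:
B = k * D / 1000 = 29.9609375 * 76 / 1000
= 2277.03125 / 1000
= 2.277 m


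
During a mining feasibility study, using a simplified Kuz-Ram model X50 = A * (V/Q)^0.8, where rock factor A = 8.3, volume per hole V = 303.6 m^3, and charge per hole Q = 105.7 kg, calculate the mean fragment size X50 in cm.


19.3045 cm

Compute V/Q:
V/Q = 303.6 / 105.7 = 2.872280038
Raise to the power 0.8:
(V/Q)^0.8 = 2.872280038^0.8 = 2.325848508
Multiply by A:
X50 = 8.3 * 2.325848508
= 19.3045 cm


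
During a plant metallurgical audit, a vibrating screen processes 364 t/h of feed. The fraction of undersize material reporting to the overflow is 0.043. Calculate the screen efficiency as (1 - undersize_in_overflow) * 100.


Screen efficiency = (1 - fraction of undersize in overflow) * 100
= (1 - 0.043) * 100
= 0.957 * 100
= 95.7%

95.7%


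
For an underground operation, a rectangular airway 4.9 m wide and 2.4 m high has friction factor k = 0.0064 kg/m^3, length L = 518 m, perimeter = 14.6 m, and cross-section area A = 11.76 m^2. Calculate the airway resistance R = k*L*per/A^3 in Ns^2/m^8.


Compute the numerator:
k * L * per = 0.0064 * 518 * 14.6
= 48.40192
Compute the denominator:
A^3 = 11.76^3 = 1626.379776
Resistance:
R = 48.40192 / 1626.379776
= 0.0298 Ns^2/m^8

0.0298 Ns^2/m^8


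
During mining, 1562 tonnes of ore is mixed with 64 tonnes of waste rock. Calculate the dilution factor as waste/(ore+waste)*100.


Total material = ore + waste
= 1562 + 64 = 1626 tonnes
Dilution = waste / total * 100
= 64 / 1626 * 100
= 0.0393603936 * 100
= 3.936%

3.936%


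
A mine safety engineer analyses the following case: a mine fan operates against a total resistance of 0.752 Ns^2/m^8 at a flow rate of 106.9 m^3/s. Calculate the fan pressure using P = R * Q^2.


Compute Q^2:
Q^2 = 106.9^2 = 11427.61
Compute pressure:
P = R * Q^2 = 0.752 * 11427.61
= 8593.5627 Pa

8593.5627 Pa


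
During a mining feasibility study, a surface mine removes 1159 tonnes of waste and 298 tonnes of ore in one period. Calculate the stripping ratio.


Stripping ratio = waste tonnage / ore tonnage
= 1159 / 298
= 3.8893

3.8893


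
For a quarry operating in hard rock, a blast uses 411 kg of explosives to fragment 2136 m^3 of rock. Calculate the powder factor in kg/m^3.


0.1924 kg/m^3

Powder factor = explosive mass / rock volume
= 411 / 2136
= 0.1924 kg/m^3


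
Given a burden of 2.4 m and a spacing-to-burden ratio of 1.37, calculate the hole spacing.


Spacing = burden * ratio
= 2.4 * 1.37
= 3.288 m

3.288 m


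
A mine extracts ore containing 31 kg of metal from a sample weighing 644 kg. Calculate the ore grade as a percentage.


Ore grade = (metal mass / ore mass) * 100
= (31 / 644) * 100
= 0.04813664596 * 100
= 4.8137%

4.8137%


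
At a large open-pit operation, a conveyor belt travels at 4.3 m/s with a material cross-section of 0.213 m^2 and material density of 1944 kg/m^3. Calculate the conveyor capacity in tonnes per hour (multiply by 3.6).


6409.8346 t/h

Volumetric flow = speed * area
= 4.3 * 0.213 = 0.9159 m^3/s
Mass flow = volumetric * density
= 0.9159 * 1944 = 1780.5096 kg/s
Convert to t/h: multiply by 3.6
Capacity = 1780.5096 * 3.6
= 6409.8346 t/h


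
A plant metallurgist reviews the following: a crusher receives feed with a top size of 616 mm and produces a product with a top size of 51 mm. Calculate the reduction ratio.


Reduction ratio = feed size / product size
= 616 / 51
= 12.0784

12.0784


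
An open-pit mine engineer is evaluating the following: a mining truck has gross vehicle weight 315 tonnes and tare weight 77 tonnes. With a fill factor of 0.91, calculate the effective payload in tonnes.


216.58 tonnes

Maximum payload = gross - tare
= 315 - 77 = 238 tonnes
Effective payload = max payload * fill factor
= 238 * 0.91
= 216.58 tonnes


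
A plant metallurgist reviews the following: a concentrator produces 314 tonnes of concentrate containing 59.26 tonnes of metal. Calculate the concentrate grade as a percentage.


18.8726%

Grade = (metal in concentrate / concentrate mass) * 100
= (59.26 / 314) * 100
= 0.1887261146 * 100
= 18.8726%


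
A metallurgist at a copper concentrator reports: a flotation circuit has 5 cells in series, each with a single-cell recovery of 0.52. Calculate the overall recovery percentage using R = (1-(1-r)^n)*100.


Complement of single-cell recovery:
1 - r = 1 - 0.52 = 0.48
Raise to power n:
(1 - r)^5 = 0.48^5 = 0.0254803968
Overall recovery:
R = (1 - 0.0254803968) * 100
= 97.452%

97.452%


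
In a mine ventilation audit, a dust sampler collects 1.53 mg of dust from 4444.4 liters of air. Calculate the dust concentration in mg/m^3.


Convert liters to m^3: 1 m^3 = 1000 L
Concentration = mass / volume * 1000
= 1.53 / 4444.4 * 1000
= 0.0003442534425 * 1000
= 0.3443 mg/m^3

0.3443 mg/m^3


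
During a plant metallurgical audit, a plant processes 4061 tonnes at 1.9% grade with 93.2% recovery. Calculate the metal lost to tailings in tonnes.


5.2468 tonnes

Total metal in feed:
= 4061 * 1.9 / 100 = 77.159 tonnes
Metal recovered:
= 77.159 * 93.2 / 100 = 71.912188 tonnes
Metal lost to tailings:
= 77.159 - 71.912188
= 5.2468 tonnes


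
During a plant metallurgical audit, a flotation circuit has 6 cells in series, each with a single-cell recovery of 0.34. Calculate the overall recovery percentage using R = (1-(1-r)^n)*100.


Complement of single-cell recovery:
1 - r = 1 - 0.34 = 0.66
Raise to power n:
(1 - r)^6 = 0.66^6 = 0.08265395002
Overall recovery:
R = (1 - 0.08265395002) * 100
= 91.7346%

91.7346%


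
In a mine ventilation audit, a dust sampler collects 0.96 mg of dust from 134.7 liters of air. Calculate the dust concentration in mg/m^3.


Convert liters to m^3: 1 m^3 = 1000 L
Concentration = mass / volume * 1000
= 0.96 / 134.7 * 1000
= 0.007126948775 * 1000
= 7.1269 mg/m^3

7.1269 mg/m^3


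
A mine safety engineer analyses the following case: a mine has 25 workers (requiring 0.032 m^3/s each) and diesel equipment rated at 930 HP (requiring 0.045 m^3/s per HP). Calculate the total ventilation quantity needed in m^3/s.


42.65 m^3/s

Airflow for workers:
Q_people = 25 * 0.032 = 0.8 m^3/s
Airflow for diesel equipment:
Q_diesel = 930 * 0.045 = 41.85 m^3/s
Total ventilation:
Q_total = 0.8 + 41.85
= 42.65 m^3/s


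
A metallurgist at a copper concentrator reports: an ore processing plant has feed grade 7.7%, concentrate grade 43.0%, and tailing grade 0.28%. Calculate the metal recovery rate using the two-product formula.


Using the two-product formula:
R = 100 * c * (f - t) / (f * (c - t))
Numerator = 100 * 43.0 * (7.7 - 0.28)
= 100 * 43.0 * 7.42
= 31906.0
Denominator = 7.7 * (43.0 - 0.28)
= 7.7 * 42.72
= 328.944
R = 31906.0 / 328.944
= 96.9952%

96.9952%


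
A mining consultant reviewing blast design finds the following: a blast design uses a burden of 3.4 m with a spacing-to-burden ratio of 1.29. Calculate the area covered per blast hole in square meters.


14.9124 m^2

First, find the spacing:
Spacing = burden * ratio = 3.4 * 1.29
= 4.386 m
Then, calculate the area:
Area = burden * spacing = 3.4 * 4.386
= 14.9124 m^2


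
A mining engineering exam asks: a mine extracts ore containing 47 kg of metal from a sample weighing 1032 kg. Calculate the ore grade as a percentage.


Ore grade = (metal mass / ore mass) * 100
= (47 / 1032) * 100
= 0.04554263566 * 100
= 4.5543%

4.5543%


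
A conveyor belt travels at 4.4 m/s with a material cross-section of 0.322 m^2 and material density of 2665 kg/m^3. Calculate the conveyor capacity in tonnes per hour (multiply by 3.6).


Volumetric flow = speed * area
= 4.4 * 0.322 = 1.4168 m^3/s
Mass flow = volumetric * density
= 1.4168 * 2665 = 3775.772 kg/s
Convert to t/h: multiply by 3.6
Capacity = 3775.772 * 3.6
= 13592.7792 t/h

13592.7792 t/h


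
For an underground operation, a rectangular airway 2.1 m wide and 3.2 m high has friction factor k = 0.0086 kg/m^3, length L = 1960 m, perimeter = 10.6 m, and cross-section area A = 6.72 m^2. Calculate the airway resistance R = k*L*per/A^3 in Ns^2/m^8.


Compute the numerator:
k * L * per = 0.0086 * 1960 * 10.6
= 178.6736
Compute the denominator:
A^3 = 6.72^3 = 303.464448
Resistance:
R = 178.6736 / 303.464448
= 0.5888 Ns^2/m^8

0.5888 Ns^2/m^8


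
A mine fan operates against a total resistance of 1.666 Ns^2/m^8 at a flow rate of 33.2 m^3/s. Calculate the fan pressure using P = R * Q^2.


Compute Q^2:
Q^2 = 33.2^2 = 1102.24
Compute pressure:
P = R * Q^2 = 1.666 * 1102.24
= 1836.3318 Pa

1836.3318 Pa


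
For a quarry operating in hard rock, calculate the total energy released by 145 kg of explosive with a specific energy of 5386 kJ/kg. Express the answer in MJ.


780.97 MJ

Energy = mass * specific_energy / 1000
= 145 * 5386 / 1000
= 780970 / 1000
= 780.97 MJ


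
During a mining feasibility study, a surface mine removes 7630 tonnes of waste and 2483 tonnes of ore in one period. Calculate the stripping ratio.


3.0729

Stripping ratio = waste tonnage / ore tonnage
= 7630 / 2483
= 3.0729


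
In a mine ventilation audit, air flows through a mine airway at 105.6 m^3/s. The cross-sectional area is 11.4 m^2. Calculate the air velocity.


9.2632 m/s

Velocity = flow rate / cross-sectional area
= 105.6 / 11.4
= 9.2632 m/s


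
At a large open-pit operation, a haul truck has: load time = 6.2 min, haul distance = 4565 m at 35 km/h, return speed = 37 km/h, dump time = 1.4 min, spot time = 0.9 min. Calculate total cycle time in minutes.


23.7284 min

Convert haul speed to m/min: 35 * 1000/60 = 583.3333333 m/min
Haul time = 4565 / 583.3333333 = 7.825714286 min
Convert return speed to m/min: 37 * 1000/60 = 616.6666667 m/min
Return time = 4565 / 616.6666667 = 7.402702703 min
Total cycle time:
= 6.2 + 7.825714286 + 1.4 + 7.402702703 + 0.9
= 23.7284 min


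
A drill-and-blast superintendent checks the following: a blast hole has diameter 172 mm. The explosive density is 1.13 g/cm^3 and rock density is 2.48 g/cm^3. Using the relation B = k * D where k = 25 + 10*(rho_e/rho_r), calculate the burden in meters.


5.0837 m

First, compute k:
rho_e / rho_r = 1.13 / 2.48 = 0.4556451613
k = 25 + 10 * 0.4556451613 = 29.55645161
Then, compute burden:
B = k * D / 1000 = 29.55645161 * 172 / 1000
= 5083.709677 / 1000
= 5.0837 m


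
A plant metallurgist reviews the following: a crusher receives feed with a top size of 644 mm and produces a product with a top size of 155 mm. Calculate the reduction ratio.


Reduction ratio = feed size / product size
= 644 / 155
= 4.1548

4.1548


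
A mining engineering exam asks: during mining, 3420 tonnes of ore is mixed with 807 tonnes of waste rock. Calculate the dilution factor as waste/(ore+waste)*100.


19.0916%

Total material = ore + waste
= 3420 + 807 = 4227 tonnes
Dilution = waste / total * 100
= 807 / 4227 * 100
= 0.1909155429 * 100
= 19.0916%


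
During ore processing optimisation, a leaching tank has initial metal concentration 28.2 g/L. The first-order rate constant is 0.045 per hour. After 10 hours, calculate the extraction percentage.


Compute the exponent:
-k * t = -0.045 * 10 = -0.45
Remaining concentration:
C = 28.2 * exp(-0.45)
= 28.2 * 0.6376281516
= 17.98111388 g/L
Extracted = 28.2 - 17.98111388 = 10.21888612 g/L
Extraction % = 10.21888612 / 28.2 * 100
= 36.2372%

36.2372%


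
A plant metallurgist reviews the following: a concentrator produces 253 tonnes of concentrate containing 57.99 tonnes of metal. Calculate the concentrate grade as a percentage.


22.9209%

Grade = (metal in concentrate / concentrate mass) * 100
= (57.99 / 253) * 100
= 0.2292094862 * 100
= 22.9209%


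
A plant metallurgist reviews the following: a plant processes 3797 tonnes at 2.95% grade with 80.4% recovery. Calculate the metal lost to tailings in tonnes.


Total metal in feed:
= 3797 * 2.95 / 100 = 112.0115 tonnes
Metal recovered:
= 112.0115 * 80.4 / 100 = 90.057246 tonnes
Metal lost to tailings:
= 112.0115 - 90.057246
= 21.9543 tonnes

21.9543 tonnes


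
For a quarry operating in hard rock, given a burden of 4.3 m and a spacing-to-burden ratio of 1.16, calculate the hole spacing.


4.988 m

Spacing = burden * ratio
= 4.3 * 1.16
= 4.988 m


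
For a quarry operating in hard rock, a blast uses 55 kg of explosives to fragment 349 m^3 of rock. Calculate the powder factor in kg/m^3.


Powder factor = explosive mass / rock volume
= 55 / 349
= 0.1576 kg/m^3

0.1576 kg/m^3


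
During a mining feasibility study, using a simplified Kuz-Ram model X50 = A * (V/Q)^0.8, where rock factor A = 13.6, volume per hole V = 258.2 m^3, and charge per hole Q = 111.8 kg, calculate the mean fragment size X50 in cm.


26.5675 cm

Compute V/Q:
V/Q = 258.2 / 111.8 = 2.309481216
Raise to the power 0.8:
(V/Q)^0.8 = 2.309481216^0.8 = 1.953491597
Multiply by A:
X50 = 13.6 * 1.953491597
= 26.5675 cm


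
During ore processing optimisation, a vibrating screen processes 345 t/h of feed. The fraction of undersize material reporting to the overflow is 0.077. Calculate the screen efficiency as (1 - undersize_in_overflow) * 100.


92.3%

Screen efficiency = (1 - fraction of undersize in overflow) * 100
= (1 - 0.077) * 100
= 0.923 * 100
= 92.3%


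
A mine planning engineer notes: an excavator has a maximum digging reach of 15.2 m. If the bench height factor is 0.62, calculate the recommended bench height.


Bench height = reach * factor
= 15.2 * 0.62
= 9.424 m

9.424 m


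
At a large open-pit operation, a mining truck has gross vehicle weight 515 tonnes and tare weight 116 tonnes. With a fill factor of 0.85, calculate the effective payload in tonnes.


339.15 tonnes

Maximum payload = gross - tare
= 515 - 116 = 399 tonnes
Effective payload = max payload * fill factor
= 399 * 0.85
= 339.15 tonnes


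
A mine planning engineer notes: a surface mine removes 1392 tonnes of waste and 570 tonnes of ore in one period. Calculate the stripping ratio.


2.4421

Stripping ratio = waste tonnage / ore tonnage
= 1392 / 570
= 2.4421


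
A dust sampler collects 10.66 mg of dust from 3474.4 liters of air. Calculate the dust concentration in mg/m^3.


Convert liters to m^3: 1 m^3 = 1000 L
Concentration = mass / volume * 1000
= 10.66 / 3474.4 * 1000
= 0.003068155653 * 1000
= 3.0682 mg/m^3

3.0682 mg/m^3


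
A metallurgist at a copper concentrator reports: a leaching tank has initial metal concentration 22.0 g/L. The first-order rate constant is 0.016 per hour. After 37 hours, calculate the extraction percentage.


44.678%

Compute the exponent:
-k * t = -0.016 * 37 = -0.592
Remaining concentration:
C = 22.0 * exp(-0.592)
= 22.0 * 0.5532197381
= 12.17083424 g/L
Extracted = 22.0 - 12.17083424 = 9.829165762 g/L
Extraction % = 9.829165762 / 22.0 * 100
= 44.678%


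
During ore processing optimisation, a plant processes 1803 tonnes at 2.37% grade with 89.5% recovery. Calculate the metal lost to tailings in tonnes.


Total metal in feed:
= 1803 * 2.37 / 100 = 42.7311 tonnes
Metal recovered:
= 42.7311 * 89.5 / 100 = 38.2443345 tonnes
Metal lost to tailings:
= 42.7311 - 38.2443345
= 4.4868 tonnes

4.4868 tonnes


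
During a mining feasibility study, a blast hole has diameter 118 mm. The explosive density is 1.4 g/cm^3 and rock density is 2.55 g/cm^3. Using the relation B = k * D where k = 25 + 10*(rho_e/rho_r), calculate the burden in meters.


3.5978 m

First, compute k:
rho_e / rho_r = 1.4 / 2.55 = 0.5490196078
k = 25 + 10 * 0.5490196078 = 30.49019608
Then, compute burden:
B = k * D / 1000 = 30.49019608 * 118 / 1000
= 3597.843137 / 1000
= 3.5978 m


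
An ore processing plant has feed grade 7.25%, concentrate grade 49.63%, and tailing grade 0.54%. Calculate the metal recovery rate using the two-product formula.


93.5698%

Using the two-product formula:
R = 100 * c * (f - t) / (f * (c - t))
Numerator = 100 * 49.63 * (7.25 - 0.54)
= 100 * 49.63 * 6.71
= 33301.73
Denominator = 7.25 * (49.63 - 0.54)
= 7.25 * 49.09
= 355.9025
R = 33301.73 / 355.9025
= 93.5698%


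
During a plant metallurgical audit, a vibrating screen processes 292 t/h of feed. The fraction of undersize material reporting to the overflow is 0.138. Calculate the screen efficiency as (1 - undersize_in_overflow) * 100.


86.2%

Screen efficiency = (1 - fraction of undersize in overflow) * 100
= (1 - 0.138) * 100
= 0.862 * 100
= 86.2%


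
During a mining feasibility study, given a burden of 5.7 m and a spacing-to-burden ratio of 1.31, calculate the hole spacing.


Spacing = burden * ratio
= 5.7 * 1.31
= 7.467 m

7.467 m


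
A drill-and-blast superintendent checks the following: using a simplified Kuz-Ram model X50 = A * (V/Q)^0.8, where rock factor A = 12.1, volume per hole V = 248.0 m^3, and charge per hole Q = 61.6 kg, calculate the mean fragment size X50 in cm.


Compute V/Q:
V/Q = 248.0 / 61.6 = 4.025974026
Raise to the power 0.8:
(V/Q)^0.8 = 4.025974026^0.8 = 3.047170638
Multiply by A:
X50 = 12.1 * 3.047170638
= 36.8708 cm

36.8708 cm


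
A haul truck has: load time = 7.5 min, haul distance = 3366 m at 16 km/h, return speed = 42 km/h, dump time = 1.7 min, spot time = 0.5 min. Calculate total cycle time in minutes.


27.1311 min

Convert haul speed to m/min: 16 * 1000/60 = 266.6666667 m/min
Haul time = 3366 / 266.6666667 = 12.6225 min
Convert return speed to m/min: 42 * 1000/60 = 700 m/min
Return time = 3366 / 700 = 4.808571429 min
Total cycle time:
= 7.5 + 12.6225 + 1.7 + 4.808571429 + 0.5
= 27.1311 min


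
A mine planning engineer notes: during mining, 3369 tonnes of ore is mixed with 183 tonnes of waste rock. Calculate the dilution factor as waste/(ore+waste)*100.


Total material = ore + waste
= 3369 + 183 = 3552 tonnes
Dilution = waste / total * 100
= 183 / 3552 * 100
= 0.05152027027 * 100
= 5.152%

5.152%


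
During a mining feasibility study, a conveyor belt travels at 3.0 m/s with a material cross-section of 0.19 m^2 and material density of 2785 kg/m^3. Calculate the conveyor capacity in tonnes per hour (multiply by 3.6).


Volumetric flow = speed * area
= 3.0 * 0.19 = 0.57 m^3/s
Mass flow = volumetric * density
= 0.57 * 2785 = 1587.45 kg/s
Convert to t/h: multiply by 3.6
Capacity = 1587.45 * 3.6
= 5714.82 t/h

5714.82 t/h


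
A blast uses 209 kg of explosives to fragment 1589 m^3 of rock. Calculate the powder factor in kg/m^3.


0.1315 kg/m^3

Powder factor = explosive mass / rock volume
= 209 / 1589
= 0.1315 kg/m^3


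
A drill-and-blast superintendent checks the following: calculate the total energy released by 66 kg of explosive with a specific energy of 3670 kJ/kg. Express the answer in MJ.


Energy = mass * specific_energy / 1000
= 66 * 3670 / 1000
= 242220 / 1000
= 242.22 MJ

242.22 MJ


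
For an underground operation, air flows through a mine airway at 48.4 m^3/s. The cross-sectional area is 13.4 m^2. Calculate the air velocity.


Velocity = flow rate / cross-sectional area
= 48.4 / 13.4
= 3.6119 m/s

3.6119 m/s


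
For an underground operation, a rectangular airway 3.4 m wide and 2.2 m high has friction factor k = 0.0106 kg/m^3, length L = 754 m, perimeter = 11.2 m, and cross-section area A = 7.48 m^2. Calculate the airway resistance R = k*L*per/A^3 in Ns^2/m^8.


Compute the numerator:
k * L * per = 0.0106 * 754 * 11.2
= 89.51488
Compute the denominator:
A^3 = 7.48^3 = 418.508992
Resistance:
R = 89.51488 / 418.508992
= 0.2139 Ns^2/m^8

0.2139 Ns^2/m^8


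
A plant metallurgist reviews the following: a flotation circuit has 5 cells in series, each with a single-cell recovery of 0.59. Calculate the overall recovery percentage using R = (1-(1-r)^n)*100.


Complement of single-cell recovery:
1 - r = 1 - 0.59 = 0.41
Raise to power n:
(1 - r)^5 = 0.41^5 = 0.0115856201
Overall recovery:
R = (1 - 0.0115856201) * 100
= 98.8414%

98.8414%


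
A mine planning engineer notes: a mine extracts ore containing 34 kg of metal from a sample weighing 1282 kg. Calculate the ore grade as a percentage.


2.6521%

Ore grade = (metal mass / ore mass) * 100
= (34 / 1282) * 100
= 0.02652106084 * 100
= 2.6521%


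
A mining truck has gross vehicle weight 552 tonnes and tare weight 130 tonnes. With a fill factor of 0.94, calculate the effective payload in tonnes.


Maximum payload = gross - tare
= 552 - 130 = 422 tonnes
Effective payload = max payload * fill factor
= 422 * 0.94
= 396.68 tonnes

396.68 tonnes


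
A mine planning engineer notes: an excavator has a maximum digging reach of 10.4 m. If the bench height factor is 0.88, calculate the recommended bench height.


9.152 m

Bench height = reach * factor
= 10.4 * 0.88
= 9.152 m


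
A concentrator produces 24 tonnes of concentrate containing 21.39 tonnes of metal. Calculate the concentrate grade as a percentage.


89.125%

Grade = (metal in concentrate / concentrate mass) * 100
= (21.39 / 24) * 100
= 0.89125 * 100
= 89.125%


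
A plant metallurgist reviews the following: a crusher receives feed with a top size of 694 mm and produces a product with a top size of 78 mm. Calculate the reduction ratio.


8.8974

Reduction ratio = feed size / product size
= 694 / 78
= 8.8974


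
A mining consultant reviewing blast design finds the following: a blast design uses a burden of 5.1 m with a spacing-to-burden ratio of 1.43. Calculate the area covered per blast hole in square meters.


37.1943 m^2

First, find the spacing:
Spacing = burden * ratio = 5.1 * 1.43
= 7.293 m
Then, calculate the area:
Area = burden * spacing = 5.1 * 7.293
= 37.1943 m^2


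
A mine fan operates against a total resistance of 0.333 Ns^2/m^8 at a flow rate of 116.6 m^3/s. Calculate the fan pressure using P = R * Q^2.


4527.3215 Pa

Compute Q^2:
Q^2 = 116.6^2 = 13595.56
Compute pressure:
P = R * Q^2 = 0.333 * 13595.56
= 4527.3215 Pa


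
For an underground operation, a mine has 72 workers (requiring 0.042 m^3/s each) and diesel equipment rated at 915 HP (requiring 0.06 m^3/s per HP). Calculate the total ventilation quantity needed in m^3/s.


57.924 m^3/s

Airflow for workers:
Q_people = 72 * 0.042 = 3.024 m^3/s
Airflow for diesel equipment:
Q_diesel = 915 * 0.06 = 54.9 m^3/s
Total ventilation:
Q_total = 3.024 + 54.9
= 57.924 m^3/s


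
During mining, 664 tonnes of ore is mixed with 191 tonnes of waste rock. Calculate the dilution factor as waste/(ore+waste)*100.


Total material = ore + waste
= 664 + 191 = 855 tonnes
Dilution = waste / total * 100
= 191 / 855 * 100
= 0.2233918129 * 100
= 22.3392%

22.3392%


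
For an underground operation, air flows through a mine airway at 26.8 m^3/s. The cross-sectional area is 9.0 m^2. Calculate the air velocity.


2.9778 m/s

Velocity = flow rate / cross-sectional area
= 26.8 / 9.0
= 2.9778 m/s


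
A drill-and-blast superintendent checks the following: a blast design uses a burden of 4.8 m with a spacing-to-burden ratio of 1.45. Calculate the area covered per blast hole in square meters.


First, find the spacing:
Spacing = burden * ratio = 4.8 * 1.45
= 6.96 m
Then, calculate the area:
Area = burden * spacing = 4.8 * 6.96
= 33.408 m^2

33.408 m^2


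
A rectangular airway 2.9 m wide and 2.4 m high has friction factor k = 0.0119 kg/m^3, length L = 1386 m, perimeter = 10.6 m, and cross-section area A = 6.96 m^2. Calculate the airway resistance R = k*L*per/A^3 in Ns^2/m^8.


0.5185 Ns^2/m^8

Compute the numerator:
k * L * per = 0.0119 * 1386 * 10.6
= 174.83004
Compute the denominator:
A^3 = 6.96^3 = 337.153536
Resistance:
R = 174.83004 / 337.153536
= 0.5185 Ns^2/m^8


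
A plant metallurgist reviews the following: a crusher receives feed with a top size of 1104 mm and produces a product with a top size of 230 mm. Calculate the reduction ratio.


Reduction ratio = feed size / product size
= 1104 / 230
= 4.8

4.8


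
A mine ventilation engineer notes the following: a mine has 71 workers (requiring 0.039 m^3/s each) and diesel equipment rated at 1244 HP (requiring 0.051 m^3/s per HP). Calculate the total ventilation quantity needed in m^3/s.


66.213 m^3/s

Airflow for workers:
Q_people = 71 * 0.039 = 2.769 m^3/s
Airflow for diesel equipment:
Q_diesel = 1244 * 0.051 = 63.444 m^3/s
Total ventilation:
Q_total = 2.769 + 63.444
= 66.213 m^3/s


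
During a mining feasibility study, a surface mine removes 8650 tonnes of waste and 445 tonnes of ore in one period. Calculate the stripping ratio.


19.4382

Stripping ratio = waste tonnage / ore tonnage
= 8650 / 445
= 19.4382


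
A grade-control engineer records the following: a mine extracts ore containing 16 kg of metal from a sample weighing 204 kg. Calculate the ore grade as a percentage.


7.8431%

Ore grade = (metal mass / ore mass) * 100
= (16 / 204) * 100
= 0.07843137255 * 100
= 7.8431%


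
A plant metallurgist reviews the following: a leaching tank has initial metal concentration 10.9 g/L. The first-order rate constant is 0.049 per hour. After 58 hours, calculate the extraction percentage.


94.1691%

Compute the exponent:
-k * t = -0.049 * 58 = -2.842
Remaining concentration:
C = 10.9 * exp(-2.842)
= 10.9 * 0.05830893141
= 0.6355673523 g/L
Extracted = 10.9 - 0.6355673523 = 10.26443265 g/L
Extraction % = 10.26443265 / 10.9 * 100
= 94.1691%


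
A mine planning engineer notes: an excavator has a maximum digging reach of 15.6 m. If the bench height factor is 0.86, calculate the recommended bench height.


Bench height = reach * factor
= 15.6 * 0.86
= 13.416 m

13.416 m


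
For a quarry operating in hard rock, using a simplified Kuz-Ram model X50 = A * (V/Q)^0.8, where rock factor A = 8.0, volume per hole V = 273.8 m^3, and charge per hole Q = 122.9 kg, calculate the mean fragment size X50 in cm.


15.1843 cm

Compute V/Q:
V/Q = 273.8 / 122.9 = 2.227827502
Raise to the power 0.8:
(V/Q)^0.8 = 2.227827502^0.8 = 1.898039511
Multiply by A:
X50 = 8.0 * 1.898039511
= 15.1843 cm


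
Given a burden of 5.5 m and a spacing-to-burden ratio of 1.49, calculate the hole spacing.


Spacing = burden * ratio
= 5.5 * 1.49
= 8.195 m

8.195 m


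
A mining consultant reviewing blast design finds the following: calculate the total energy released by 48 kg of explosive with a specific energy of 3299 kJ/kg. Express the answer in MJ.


158.352 MJ

Energy = mass * specific_energy / 1000
= 48 * 3299 / 1000
= 158352 / 1000
= 158.352 MJ


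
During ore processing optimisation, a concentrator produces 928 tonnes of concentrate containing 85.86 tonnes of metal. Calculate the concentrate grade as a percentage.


9.2522%

Grade = (metal in concentrate / concentrate mass) * 100
= (85.86 / 928) * 100
= 0.09252155172 * 100
= 9.2522%


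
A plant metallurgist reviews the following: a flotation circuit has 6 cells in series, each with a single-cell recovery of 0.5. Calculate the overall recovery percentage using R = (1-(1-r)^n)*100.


98.4375%

Complement of single-cell recovery:
1 - r = 1 - 0.5 = 0.5
Raise to power n:
(1 - r)^6 = 0.5^6 = 0.015625
Overall recovery:
R = (1 - 0.015625) * 100
= 98.4375%


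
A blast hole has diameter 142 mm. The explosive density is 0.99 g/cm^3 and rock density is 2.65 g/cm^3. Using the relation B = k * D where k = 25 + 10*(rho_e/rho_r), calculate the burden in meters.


First, compute k:
rho_e / rho_r = 0.99 / 2.65 = 0.3735849057
k = 25 + 10 * 0.3735849057 = 28.73584906
Then, compute burden:
B = k * D / 1000 = 28.73584906 * 142 / 1000
= 4080.490566 / 1000
= 4.0805 m

4.0805 m


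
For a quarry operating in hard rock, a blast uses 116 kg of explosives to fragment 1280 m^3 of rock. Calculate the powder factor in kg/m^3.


0.0906 kg/m^3

Powder factor = explosive mass / rock volume
= 116 / 1280
= 0.0906 kg/m^3


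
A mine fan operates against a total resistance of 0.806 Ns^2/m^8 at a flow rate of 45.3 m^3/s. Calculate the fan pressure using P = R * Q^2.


Compute Q^2:
Q^2 = 45.3^2 = 2052.09
Compute pressure:
P = R * Q^2 = 0.806 * 2052.09
= 1653.9845 Pa

1653.9845 Pa


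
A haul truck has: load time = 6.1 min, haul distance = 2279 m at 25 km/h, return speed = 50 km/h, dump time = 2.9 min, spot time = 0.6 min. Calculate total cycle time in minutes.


Convert haul speed to m/min: 25 * 1000/60 = 416.6666667 m/min
Haul time = 2279 / 416.6666667 = 5.4696 min
Convert return speed to m/min: 50 * 1000/60 = 833.3333333 m/min
Return time = 2279 / 833.3333333 = 2.7348 min
Total cycle time:
= 6.1 + 5.4696 + 2.9 + 2.7348 + 0.6
= 17.8044 min

17.8044 min


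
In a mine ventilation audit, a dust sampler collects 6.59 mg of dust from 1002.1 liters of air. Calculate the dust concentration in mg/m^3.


Convert liters to m^3: 1 m^3 = 1000 L
Concentration = mass / volume * 1000
= 6.59 / 1002.1 * 1000
= 0.006576190001 * 1000
= 6.5762 mg/m^3

6.5762 mg/m^3


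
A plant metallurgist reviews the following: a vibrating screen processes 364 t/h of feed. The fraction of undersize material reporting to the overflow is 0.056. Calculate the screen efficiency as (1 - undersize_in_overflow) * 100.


94.4%

Screen efficiency = (1 - fraction of undersize in overflow) * 100
= (1 - 0.056) * 100
= 0.944 * 100
= 94.4%


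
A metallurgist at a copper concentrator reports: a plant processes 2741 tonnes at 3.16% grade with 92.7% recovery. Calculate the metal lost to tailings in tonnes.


Total metal in feed:
= 2741 * 3.16 / 100 = 86.6156 tonnes
Metal recovered:
= 86.6156 * 92.7 / 100 = 80.2926612 tonnes
Metal lost to tailings:
= 86.6156 - 80.2926612
= 6.3229 tonnes

6.3229 tonnes


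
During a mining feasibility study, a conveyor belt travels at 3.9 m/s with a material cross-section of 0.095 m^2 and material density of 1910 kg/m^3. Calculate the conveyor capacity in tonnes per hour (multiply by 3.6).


Volumetric flow = speed * area
= 3.9 * 0.095 = 0.3705 m^3/s
Mass flow = volumetric * density
= 0.3705 * 1910 = 707.655 kg/s
Convert to t/h: multiply by 3.6
Capacity = 707.655 * 3.6
= 2547.558 t/h

2547.558 t/h


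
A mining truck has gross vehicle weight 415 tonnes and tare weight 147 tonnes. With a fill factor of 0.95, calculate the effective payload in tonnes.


Maximum payload = gross - tare
= 415 - 147 = 268 tonnes
Effective payload = max payload * fill factor
= 268 * 0.95
= 254.6 tonnes

254.6 tonnes


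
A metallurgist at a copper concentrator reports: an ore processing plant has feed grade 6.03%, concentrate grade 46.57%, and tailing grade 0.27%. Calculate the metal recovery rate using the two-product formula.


96.0794%

Using the two-product formula:
R = 100 * c * (f - t) / (f * (c - t))
Numerator = 100 * 46.57 * (6.03 - 0.27)
= 100 * 46.57 * 5.76
= 26824.32
Denominator = 6.03 * (46.57 - 0.27)
= 6.03 * 46.3
= 279.189
R = 26824.32 / 279.189
= 96.0794%
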